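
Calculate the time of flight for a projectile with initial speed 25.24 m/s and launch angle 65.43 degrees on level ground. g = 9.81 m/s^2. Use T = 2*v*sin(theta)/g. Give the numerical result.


T = 2*v*sin(theta)/g
sin(theta) = sin(65.43 deg) = 0.9095
T = 2*25.24*0.9095 / 9.81
T = 45.9092 / 9.81 = 4.6798 s

4.6798 s


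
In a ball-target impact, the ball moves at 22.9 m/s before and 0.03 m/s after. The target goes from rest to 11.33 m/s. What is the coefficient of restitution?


e = (v2_after - v1_after) / (v1_before - v2_before)
Numerator = 11.33 - 0.03 = 11.3
Denominator = 22.9 - 0 = 22.9
e = 11.3 / 22.9 = 0.4934

0.4934


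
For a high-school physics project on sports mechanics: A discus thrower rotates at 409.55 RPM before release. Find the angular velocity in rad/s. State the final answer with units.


omega = RPM * 2 * pi / 60
omega = 409.55 * 2 * 3.14159 / 60
omega = 2573.2785 / 60 = 42.888 rad/s

42.888 rad/s


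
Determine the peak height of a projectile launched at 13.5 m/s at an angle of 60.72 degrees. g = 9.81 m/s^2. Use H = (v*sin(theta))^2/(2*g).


H = (v*sin(theta))^2 / (2*g)
vy = v*sin(theta) = 13.5 * sin(60.72 deg) = 11.7752 m/s
H = vy^2 / (2*g) = 138.6563 / (2*9.81)
H = 138.6563 / 19.62 = 7.0671 m

7.0671 m


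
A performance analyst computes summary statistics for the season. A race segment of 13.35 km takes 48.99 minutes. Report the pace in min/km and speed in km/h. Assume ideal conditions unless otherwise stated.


Pace = time / distance = 48.99 min / 13.35 km = 3.6697 min/km
Speed = distance / time_in_hours = 13.35 / 0.8165 hr
Speed = 16.3503 km/h

3.6697 min/km, 16.3503 km/h


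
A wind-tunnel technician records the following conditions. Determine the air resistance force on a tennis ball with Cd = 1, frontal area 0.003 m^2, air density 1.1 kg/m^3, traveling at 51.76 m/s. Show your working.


Fd = 0.5 * Cd * rho * A * v^2
Fd = 0.5 * 1 * 1.1 * 0.003 * 51.76^2
v^2 = 2679.0976
Fd = 0.5 * 1 * 1.1 * 0.003 * 2679.0976 = 4.4205 N

4.4205 N


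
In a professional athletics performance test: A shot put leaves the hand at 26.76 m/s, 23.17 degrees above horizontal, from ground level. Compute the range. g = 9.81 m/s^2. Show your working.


R = v^2 * sin(2*theta) / g
Convert angle to radians: theta = 23.17 deg = 0.4044 rad
sin(2*theta) = sin(0.8088) = 0.7234
R = 26.76^2 * 0.7234 / 9.81
R = 716.0976 * 0.7234 / 9.81 = 52.8094 m

52.8094 m


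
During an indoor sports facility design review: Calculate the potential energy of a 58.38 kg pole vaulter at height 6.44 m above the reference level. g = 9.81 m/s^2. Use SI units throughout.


PE = m * g * h
PE = 58.38 * 9.81 * 6.44
PE = 572.7078 * 6.44 = 3688.2382 J

3688.2382 J


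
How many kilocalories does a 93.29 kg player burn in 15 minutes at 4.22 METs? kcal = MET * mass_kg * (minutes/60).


kcal = MET * mass * time_hr
Convert time: 15 min = 0.25 hr
kcal = 4.22 * 93.29 * 0.25
kcal = 98.421 kcal

98.421 kcal


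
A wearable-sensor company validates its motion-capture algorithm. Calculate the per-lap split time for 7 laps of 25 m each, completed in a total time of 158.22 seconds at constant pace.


Split time = total_time / n_laps = 158.22 / 7
Split time = 22.6029 s per lap

22.6029 s


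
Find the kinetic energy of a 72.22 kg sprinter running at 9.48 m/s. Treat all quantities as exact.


KE = 0.5 * m * v^2
KE = 0.5 * 72.22 * 9.48^2
KE = 0.5 * 72.22 * 89.8704 = 3245.2201 J

3245.2201 J


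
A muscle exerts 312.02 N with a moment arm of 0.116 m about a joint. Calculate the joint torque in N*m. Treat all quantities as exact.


tau = F * d
tau = 312.02 * 0.116
tau = 36.1943 N*m

36.1943 N*m


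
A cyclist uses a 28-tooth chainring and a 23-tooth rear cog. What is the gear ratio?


GR = front_teeth / rear_teeth
GR = 28 / 23
GR = 1.2174

1.2174


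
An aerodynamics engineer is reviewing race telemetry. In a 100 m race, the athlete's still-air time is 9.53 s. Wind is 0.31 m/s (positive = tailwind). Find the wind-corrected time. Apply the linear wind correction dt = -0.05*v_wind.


dt = -0.05 * v_wind = -0.05 * 0.31 = -0.0155 s
t_corrected = t_still + dt = 9.53 + (-0.0155)
t_corrected = 9.5145 s

9.5145 s


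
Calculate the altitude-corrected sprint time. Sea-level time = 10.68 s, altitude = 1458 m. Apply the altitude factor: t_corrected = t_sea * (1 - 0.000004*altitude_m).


Correction factor = 1 - 0.000004 * 1458 = 0.994168
t_corrected = t_sea * factor = 10.68 * 0.994168
t_corrected = 10.6177 s

10.6177 s


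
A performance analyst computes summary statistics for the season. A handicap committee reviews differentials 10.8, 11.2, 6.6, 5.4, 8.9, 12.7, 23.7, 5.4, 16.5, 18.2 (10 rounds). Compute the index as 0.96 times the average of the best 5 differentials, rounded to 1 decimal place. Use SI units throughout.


All differentials: 10.8, 11.2, 6.6, 5.4, 8.9, 12.7, 23.7, 5.4, 16.5, 18.2
Sorted: 5.4, 5.4, 6.6, 8.9, 10.8, 11.2, 12.7, 16.5, 18.2, 23.7
Best 5: 5.4, 5.4, 6.6, 8.9, 10.8
Average of best = 37.1 / 5 = 7.42
Raw index = 7.42 * 0.96 = 7.1232
Handicap index = round(7.1232, 1) = 7.1

7.1


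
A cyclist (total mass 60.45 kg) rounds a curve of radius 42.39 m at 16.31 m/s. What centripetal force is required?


Fc = m * v^2 / r
v^2 = 16.31^2 = 266.0161
Fc = 60.45 * 266.0161 / 42.39
Fc = 16080.6732 / 42.39 = 379.3506 N

379.3506 N


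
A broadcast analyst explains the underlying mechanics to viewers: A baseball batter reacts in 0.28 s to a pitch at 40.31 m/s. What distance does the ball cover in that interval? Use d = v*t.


d = v * t
d = 40.31 * 0.28
d = 11.2868 m

11.2868 m


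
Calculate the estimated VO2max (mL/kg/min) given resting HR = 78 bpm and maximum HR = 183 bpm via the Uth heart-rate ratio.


VO2max = 15.3 * HRmax / HRrest
VO2max = 15.3 * 183 / 78
VO2max = 2799.9 / 78 = 35.8962 mL/kg/min

35.8962 mL/kg/min


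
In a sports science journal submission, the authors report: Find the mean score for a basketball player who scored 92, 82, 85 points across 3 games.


Average = sum / n
Sum = 259
Average = 259 / 3 = 86.3333

86.3333


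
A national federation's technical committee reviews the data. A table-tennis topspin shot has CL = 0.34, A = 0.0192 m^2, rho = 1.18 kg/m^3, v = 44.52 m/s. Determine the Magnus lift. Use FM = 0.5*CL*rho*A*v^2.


FM = 0.5 * CL * rho * A * v^2
FM = 0.5 * 0.34 * 1.18 * 0.0192 * 44.52^2
v^2 = 1982.0304
FM = 0.5 * 0.34 * 1.18 * 0.0192 * 1982.0304 = 7.6338 N

7.6338 N


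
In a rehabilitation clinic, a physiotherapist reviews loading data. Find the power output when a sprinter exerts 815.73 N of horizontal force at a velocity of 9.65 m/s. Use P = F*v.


P = F * v
P = 815.73 * 9.65
P = 7871.7945 W

7871.7945 W


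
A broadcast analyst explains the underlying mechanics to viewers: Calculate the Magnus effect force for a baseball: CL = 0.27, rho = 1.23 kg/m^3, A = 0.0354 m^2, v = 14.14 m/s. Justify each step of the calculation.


FM = 0.5 * CL * rho * A * v^2
FM = 0.5 * 0.27 * 1.23 * 0.0354 * 14.14^2
v^2 = 199.9396
FM = 0.5 * 0.27 * 1.23 * 0.0354 * 199.9396 = 1.1753 N

1.1753 N


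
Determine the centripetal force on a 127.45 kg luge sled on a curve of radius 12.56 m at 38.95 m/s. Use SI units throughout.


Fc = m * v^2 / r
v^2 = 38.95^2 = 1517.1025
Fc = 127.45 * 1517.1025 / 12.56
Fc = 193354.7136 / 12.56 = 15394.4836 N

15394.4836 N


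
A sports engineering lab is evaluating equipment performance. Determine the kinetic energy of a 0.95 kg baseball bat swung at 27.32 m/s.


KE = 0.5 * m * v^2
KE = 0.5 * 0.95 * 27.32^2
KE = 0.5 * 0.95 * 746.3824 = 354.5316 J

354.5316 J


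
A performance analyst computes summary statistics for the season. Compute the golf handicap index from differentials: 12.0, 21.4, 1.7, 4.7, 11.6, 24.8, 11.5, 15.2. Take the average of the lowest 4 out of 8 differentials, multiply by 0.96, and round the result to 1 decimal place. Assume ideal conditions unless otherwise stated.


All differentials: 12.0, 21.4, 1.7, 4.7, 11.6, 24.8, 11.5, 15.2
Sorted: 1.7, 4.7, 11.5, 11.6, 12.0, 15.2, 21.4, 24.8
Best 4: 1.7, 4.7, 11.5, 11.6
Average of best = 29.5 / 4 = 7.375
Raw index = 7.375 * 0.96 = 7.08
Handicap index = round(7.08, 1) = 7.1

7.1


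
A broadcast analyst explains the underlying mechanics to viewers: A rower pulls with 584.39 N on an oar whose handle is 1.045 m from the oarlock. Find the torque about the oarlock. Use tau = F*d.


tau = F * d
tau = 584.39 * 1.045
tau = 610.6875 N*m

610.6875 N*m


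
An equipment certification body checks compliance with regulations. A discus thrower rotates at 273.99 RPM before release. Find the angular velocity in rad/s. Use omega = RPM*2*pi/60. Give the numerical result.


omega = RPM * 2 * pi / 60
omega = 273.99 * 2 * 3.14159 / 60
omega = 1721.5299 / 60 = 28.6922 rad/s

28.6922 rad/s


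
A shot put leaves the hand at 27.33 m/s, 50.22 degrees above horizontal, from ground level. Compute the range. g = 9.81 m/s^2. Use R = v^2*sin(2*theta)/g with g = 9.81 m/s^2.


R = v^2 * sin(2*theta) / g
Convert angle to radians: theta = 50.22 deg = 0.8765 rad
sin(2*theta) = sin(1.753) = 0.9834
R = 27.33^2 * 0.9834 / 9.81
R = 746.9289 * 0.9834 / 9.81 = 74.8791 m

74.8791 m


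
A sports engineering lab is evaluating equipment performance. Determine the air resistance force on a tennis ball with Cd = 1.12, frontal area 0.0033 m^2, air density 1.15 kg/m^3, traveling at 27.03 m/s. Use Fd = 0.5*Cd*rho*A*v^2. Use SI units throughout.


Fd = 0.5 * Cd * rho * A * v^2
Fd = 0.5 * 1.12 * 1.15 * 0.0033 * 27.03^2
v^2 = 730.6209
Fd = 0.5 * 1.12 * 1.15 * 0.0033 * 730.6209 = 1.5527 N

1.5527 N


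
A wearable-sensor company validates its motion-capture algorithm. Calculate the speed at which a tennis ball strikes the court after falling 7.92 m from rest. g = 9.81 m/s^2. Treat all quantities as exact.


v = sqrt(2 * g * h)
v = sqrt(2 * 9.81 * 7.92)
v = sqrt(155.3904) = 12.4656 m/s

12.4656 m/s


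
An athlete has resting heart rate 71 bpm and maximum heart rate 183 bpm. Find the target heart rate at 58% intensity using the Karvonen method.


Target = HRrest + pct*(HRmax - HRrest)
Heart rate reserve = HRmax - HRrest = 183 - 71 = 112 bpm
Fraction = 58% = 0.58
Target = 71 + 0.58 * 112
Target = 71 + 64.96 = 135.96 bpm

135.96 bpm


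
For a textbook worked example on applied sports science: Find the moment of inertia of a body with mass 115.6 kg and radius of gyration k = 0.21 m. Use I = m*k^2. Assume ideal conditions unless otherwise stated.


I = m * k^2
I = 115.6 * 0.21^2
I = 115.6 * 0.0441 = 5.098 kg*m^2

5.098 kg*m^2


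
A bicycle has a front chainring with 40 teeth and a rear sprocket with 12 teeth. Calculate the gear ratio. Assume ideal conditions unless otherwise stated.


GR = front_teeth / rear_teeth
GR = 40 / 12
GR = 3.3333

3.3333


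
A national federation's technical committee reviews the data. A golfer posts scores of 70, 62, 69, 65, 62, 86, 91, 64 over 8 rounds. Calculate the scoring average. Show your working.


Average = sum / n
Sum = 569
Average = 569 / 8 = 71.125

71.125


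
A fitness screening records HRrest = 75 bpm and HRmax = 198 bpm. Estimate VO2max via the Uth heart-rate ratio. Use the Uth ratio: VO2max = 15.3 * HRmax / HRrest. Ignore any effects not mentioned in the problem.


VO2max = 15.3 * HRmax / HRrest
VO2max = 15.3 * 198 / 75
VO2max = 3029.4 / 75 = 40.392 mL/kg/min

40.392 mL/kg/min


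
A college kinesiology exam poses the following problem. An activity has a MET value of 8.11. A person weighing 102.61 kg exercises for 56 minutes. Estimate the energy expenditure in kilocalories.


kcal = MET * mass * time_hr
Convert time: 56 min = 0.9333 hr
kcal = 8.11 * 102.61 * 0.9333
kcal = 776.6893 kcal

776.6893 kcal


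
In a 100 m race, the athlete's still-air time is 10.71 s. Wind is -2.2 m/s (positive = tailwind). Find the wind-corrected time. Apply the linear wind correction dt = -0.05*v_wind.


dt = -0.05 * v_wind = -0.05 * -2.2 = 0.11 s
t_corrected = t_still + dt = 10.71 + (0.11)
t_corrected = 10.82 s

10.82 s


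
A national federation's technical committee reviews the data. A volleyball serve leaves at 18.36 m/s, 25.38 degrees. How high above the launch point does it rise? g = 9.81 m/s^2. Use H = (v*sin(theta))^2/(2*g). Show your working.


H = (v*sin(theta))^2 / (2*g)
vy = v*sin(theta) = 18.36 * sin(25.38 deg) = 7.8695 m/s
H = vy^2 / (2*g) = 61.9284 / (2*9.81)
H = 61.9284 / 19.62 = 3.1564 m

3.1564 m


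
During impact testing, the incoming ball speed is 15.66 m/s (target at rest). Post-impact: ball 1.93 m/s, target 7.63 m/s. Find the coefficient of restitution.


e = (v2_after - v1_after) / (v1_before - v2_before)
Numerator = 7.63 - 1.93 = 5.7
Denominator = 15.66 - 0 = 15.66
e = 5.7 / 15.66 = 0.364

0.364


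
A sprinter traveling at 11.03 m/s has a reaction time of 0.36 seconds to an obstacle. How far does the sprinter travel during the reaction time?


d = v * t
d = 11.03 * 0.36
d = 3.9708 m

3.9708 m


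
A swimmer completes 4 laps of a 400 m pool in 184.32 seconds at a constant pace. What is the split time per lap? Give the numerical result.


Split time = total_time / n_laps = 184.32 / 4
Split time = 46.08 s per lap

46.08 s


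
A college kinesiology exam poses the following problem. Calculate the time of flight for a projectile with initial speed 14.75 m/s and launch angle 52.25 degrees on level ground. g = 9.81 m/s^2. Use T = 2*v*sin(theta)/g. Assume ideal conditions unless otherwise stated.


T = 2*v*sin(theta)/g
sin(theta) = sin(52.25 deg) = 0.7907
T = 2*14.75*0.7907 / 9.81
T = 23.3253 / 9.81 = 2.3777 s

2.3777 s


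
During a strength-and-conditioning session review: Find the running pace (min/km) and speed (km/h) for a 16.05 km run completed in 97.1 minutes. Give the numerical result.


Pace = time / distance = 97.1 min / 16.05 km = 6.0498 min/km
Speed = distance / time_in_hours = 16.05 / 1.6183 hr
Speed = 9.9176 km/h

6.0498 min/km, 9.9176 km/h


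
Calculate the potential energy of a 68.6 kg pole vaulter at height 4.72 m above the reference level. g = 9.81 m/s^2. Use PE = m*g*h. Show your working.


PE = m * g * h
PE = 68.6 * 9.81 * 4.72
PE = 672.966 * 4.72 = 3176.3995 J

3176.3995 J


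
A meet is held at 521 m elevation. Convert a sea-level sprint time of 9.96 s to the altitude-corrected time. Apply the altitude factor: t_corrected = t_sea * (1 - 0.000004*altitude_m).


Correction factor = 1 - 0.000004 * 521 = 0.997916
t_corrected = t_sea * factor = 9.96 * 0.997916
t_corrected = 9.9392 s

9.9392 s


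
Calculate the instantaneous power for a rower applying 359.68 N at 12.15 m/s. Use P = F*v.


P = F * v
P = 359.68 * 12.15
P = 4370.112 W

4370.112 W


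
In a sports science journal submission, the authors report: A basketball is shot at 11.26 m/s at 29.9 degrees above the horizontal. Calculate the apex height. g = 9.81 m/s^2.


H = (v*sin(theta))^2 / (2*g)
vy = v*sin(theta) = 11.26 * sin(29.9 deg) = 5.613 m/s
H = vy^2 / (2*g) = 31.5055 / (2*9.81)
H = 31.5055 / 19.62 = 1.6058 m

1.6058 m


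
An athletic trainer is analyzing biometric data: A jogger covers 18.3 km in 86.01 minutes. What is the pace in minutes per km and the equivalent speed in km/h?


Pace = time / distance = 86.01 min / 18.3 km = 4.7 min/km
Speed = distance / time_in_hours = 18.3 / 1.4335 hr
Speed = 12.766 km/h

4.7 min/km, 12.766 km/h


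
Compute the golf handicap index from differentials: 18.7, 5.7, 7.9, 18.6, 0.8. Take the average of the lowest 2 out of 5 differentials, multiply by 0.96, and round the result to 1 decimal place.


All differentials: 18.7, 5.7, 7.9, 18.6, 0.8
Sorted: 0.8, 5.7, 7.9, 18.6, 18.7
Best 2: 0.8, 5.7
Average of best = 6.5 / 2 = 3.25
Raw index = 3.25 * 0.96 = 3.12
Handicap index = round(3.12, 1) = 3.1

3.1


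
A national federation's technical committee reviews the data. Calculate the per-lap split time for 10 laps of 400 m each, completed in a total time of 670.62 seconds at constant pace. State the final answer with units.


Split time = total_time / n_laps = 670.62 / 10
Split time = 67.062 s per lap

67.062 s


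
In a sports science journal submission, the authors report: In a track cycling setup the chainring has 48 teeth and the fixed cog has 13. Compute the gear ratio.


GR = front_teeth / rear_teeth
GR = 48 / 13
GR = 3.6923

3.6923


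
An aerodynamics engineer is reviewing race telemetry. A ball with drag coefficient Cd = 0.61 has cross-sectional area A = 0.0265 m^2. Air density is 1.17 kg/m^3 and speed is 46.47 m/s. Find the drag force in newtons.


Fd = 0.5 * Cd * rho * A * v^2
Fd = 0.5 * 0.61 * 1.17 * 0.0265 * 46.47^2
v^2 = 2159.4609
Fd = 0.5 * 0.61 * 1.17 * 0.0265 * 2159.4609 = 20.421 N

20.421 N


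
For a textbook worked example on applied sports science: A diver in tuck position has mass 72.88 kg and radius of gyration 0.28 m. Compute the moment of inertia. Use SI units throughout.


I = m * k^2
I = 72.88 * 0.28^2
I = 72.88 * 0.0784 = 5.7138 kg*m^2

5.7138 kg*m^2


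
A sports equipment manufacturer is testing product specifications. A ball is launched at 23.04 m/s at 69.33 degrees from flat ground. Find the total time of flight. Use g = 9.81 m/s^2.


T = 2*v*sin(theta)/g
sin(theta) = sin(69.33 deg) = 0.9356
T = 2*23.04*0.9356 / 9.81
T = 43.1138 / 9.81 = 4.3949 s

4.3949 s


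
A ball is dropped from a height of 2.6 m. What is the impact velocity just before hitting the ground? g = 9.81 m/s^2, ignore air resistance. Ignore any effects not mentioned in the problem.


v = sqrt(2 * g * h)
v = sqrt(2 * 9.81 * 2.6)
v = sqrt(51.012) = 7.1423 m/s

7.1423 m/s


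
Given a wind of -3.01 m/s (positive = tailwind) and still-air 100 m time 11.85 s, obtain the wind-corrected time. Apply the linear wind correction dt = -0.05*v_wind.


dt = -0.05 * v_wind = -0.05 * -3.01 = 0.1505 s
t_corrected = t_still + dt = 11.85 + (0.1505)
t_corrected = 12.0005 s

12.0005 s


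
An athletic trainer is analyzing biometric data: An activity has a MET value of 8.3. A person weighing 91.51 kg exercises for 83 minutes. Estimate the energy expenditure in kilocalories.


kcal = MET * mass * time_hr
Convert time: 83 min = 1.3833 hr
kcal = 8.3 * 91.51 * 1.3833
kcal = 1050.6873 kcal

1050.6873 kcal


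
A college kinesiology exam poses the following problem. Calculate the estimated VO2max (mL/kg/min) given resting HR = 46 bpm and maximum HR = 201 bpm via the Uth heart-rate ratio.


VO2max = 15.3 * HRmax / HRrest
VO2max = 15.3 * 201 / 46
VO2max = 3075.3 / 46 = 66.8543 mL/kg/min

66.8543 mL/kg/min


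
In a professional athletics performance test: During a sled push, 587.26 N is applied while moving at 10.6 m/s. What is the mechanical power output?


P = F * v
P = 587.26 * 10.6
P = 6224.956 W

6224.956 W


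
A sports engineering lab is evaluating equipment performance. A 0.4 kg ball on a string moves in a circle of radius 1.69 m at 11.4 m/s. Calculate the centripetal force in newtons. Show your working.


Fc = m * v^2 / r
v^2 = 11.4^2 = 129.96
Fc = 0.4 * 129.96 / 1.69
Fc = 51.984 / 1.69 = 30.7598 N

30.7598 N


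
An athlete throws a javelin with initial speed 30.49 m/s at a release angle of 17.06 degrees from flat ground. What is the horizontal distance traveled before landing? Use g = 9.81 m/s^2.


R = v^2 * sin(2*theta) / g
Convert angle to radians: theta = 17.06 deg = 0.2978 rad
sin(2*theta) = sin(0.5955) = 0.5609
R = 30.49^2 * 0.5609 / 9.81
R = 929.6401 * 0.5609 / 9.81 = 53.1561 m

53.1561 m


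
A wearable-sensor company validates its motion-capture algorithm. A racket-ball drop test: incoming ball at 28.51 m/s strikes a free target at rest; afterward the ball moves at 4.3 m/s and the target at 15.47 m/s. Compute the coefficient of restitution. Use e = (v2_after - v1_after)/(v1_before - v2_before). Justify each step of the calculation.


e = (v2_after - v1_after) / (v1_before - v2_before)
Numerator = 15.47 - 4.3 = 11.17
Denominator = 28.51 - 0 = 28.51
e = 11.17 / 28.51 = 0.3918

0.3918


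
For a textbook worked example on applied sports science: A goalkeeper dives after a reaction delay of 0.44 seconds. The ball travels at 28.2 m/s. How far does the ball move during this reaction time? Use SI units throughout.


d = v * t
d = 28.2 * 0.44
d = 12.408 m

12.408 m


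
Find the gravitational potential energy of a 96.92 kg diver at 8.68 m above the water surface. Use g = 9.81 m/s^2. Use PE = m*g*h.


PE = m * g * h
PE = 96.92 * 9.81 * 8.68
PE = 950.7852 * 8.68 = 8252.8155 J

8252.8155 J


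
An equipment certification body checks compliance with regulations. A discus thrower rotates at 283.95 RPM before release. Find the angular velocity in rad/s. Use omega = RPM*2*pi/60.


omega = RPM * 2 * pi / 60
omega = 283.95 * 2 * 3.14159 / 60
omega = 1784.1105 / 60 = 29.7352 rad/s

29.7352 rad/s


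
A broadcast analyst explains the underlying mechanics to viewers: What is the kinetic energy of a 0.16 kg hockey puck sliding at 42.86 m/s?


KE = 0.5 * m * v^2
KE = 0.5 * 0.16 * 42.86^2
KE = 0.5 * 0.16 * 1836.9796 = 146.9584 J

146.9584 J


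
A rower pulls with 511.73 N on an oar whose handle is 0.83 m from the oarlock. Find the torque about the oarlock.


tau = F * d
tau = 511.73 * 0.83
tau = 424.7359 N*m

424.7359 N*m


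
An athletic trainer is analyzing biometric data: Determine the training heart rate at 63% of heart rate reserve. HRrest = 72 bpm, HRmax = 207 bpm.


Target = HRrest + pct*(HRmax - HRrest)
Heart rate reserve = HRmax - HRrest = 207 - 72 = 135 bpm
Fraction = 63% = 0.63
Target = 72 + 0.63 * 135
Target = 72 + 85.05 = 157.05 bpm

157.05 bpm


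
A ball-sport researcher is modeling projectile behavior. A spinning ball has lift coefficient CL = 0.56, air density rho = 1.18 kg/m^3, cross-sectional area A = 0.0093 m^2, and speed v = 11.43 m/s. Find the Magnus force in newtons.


FM = 0.5 * CL * rho * A * v^2
FM = 0.5 * 0.56 * 1.18 * 0.0093 * 11.43^2
v^2 = 130.6449
FM = 0.5 * 0.56 * 1.18 * 0.0093 * 130.6449 = 0.4014 N

0.4014 N


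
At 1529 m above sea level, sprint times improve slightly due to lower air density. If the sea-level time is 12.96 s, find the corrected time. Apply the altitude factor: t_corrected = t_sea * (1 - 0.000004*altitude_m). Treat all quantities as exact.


Correction factor = 1 - 0.000004 * 1529 = 0.993884
t_corrected = t_sea * factor = 12.96 * 0.993884
t_corrected = 12.8807 s

12.8807 s


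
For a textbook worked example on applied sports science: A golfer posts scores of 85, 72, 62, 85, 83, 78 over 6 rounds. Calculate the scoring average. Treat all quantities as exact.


Average = sum / n
Sum = 465
Average = 465 / 6 = 77.5

77.5


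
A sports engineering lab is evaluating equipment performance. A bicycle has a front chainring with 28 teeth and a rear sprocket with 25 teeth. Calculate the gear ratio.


GR = front_teeth / rear_teeth
GR = 28 / 25
GR = 1.12

1.12


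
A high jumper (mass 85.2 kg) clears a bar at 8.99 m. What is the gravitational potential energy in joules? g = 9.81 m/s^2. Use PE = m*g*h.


PE = m * g * h
PE = 85.2 * 9.81 * 8.99
PE = 835.812 * 8.99 = 7513.9499 J

7513.9499 J


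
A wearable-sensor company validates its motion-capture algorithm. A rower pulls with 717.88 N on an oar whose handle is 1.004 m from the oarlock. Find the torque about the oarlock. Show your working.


tau = F * d
tau = 717.88 * 1.004
tau = 720.7515 N*m

720.7515 N*m


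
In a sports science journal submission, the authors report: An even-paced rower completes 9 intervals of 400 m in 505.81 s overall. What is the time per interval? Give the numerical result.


Split time = total_time / n_laps = 505.81 / 9
Split time = 56.2011 s per lap

56.2011 s


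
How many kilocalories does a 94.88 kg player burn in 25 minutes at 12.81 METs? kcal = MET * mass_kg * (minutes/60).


kcal = MET * mass * time_hr
Convert time: 25 min = 0.4167 hr
kcal = 12.81 * 94.88 * 0.4167
kcal = 506.422 kcal

506.422 kcal


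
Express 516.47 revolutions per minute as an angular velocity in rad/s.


omega = RPM * 2 * pi / 60
omega = 516.47 * 2 * 3.14159 / 60
omega = 3245.0767 / 60 = 54.0846 rad/s

54.0846 rad/s


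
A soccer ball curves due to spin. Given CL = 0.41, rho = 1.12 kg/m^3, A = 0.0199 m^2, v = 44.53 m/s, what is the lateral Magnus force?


FM = 0.5 * CL * rho * A * v^2
FM = 0.5 * 0.41 * 1.12 * 0.0199 * 44.53^2
v^2 = 1982.9209
FM = 0.5 * 0.41 * 1.12 * 0.0199 * 1982.9209 = 9.06 N

9.06 N


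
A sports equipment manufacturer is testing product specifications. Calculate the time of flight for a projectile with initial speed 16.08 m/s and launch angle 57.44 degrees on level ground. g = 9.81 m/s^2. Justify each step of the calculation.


T = 2*v*sin(theta)/g
sin(theta) = sin(57.44 deg) = 0.8428
T = 2*16.08*0.8428 / 9.81
T = 27.1054 / 9.81 = 2.763 s

2.763 s


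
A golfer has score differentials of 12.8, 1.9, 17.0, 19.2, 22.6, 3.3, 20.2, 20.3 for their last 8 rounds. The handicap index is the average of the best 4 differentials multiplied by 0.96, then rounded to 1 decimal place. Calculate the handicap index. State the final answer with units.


All differentials: 12.8, 1.9, 17.0, 19.2, 22.6, 3.3, 20.2, 20.3
Sorted: 1.9, 3.3, 12.8, 17.0, 19.2, 20.2, 20.3, 22.6
Best 4: 1.9, 3.3, 12.8, 17.0
Average of best = 35 / 4 = 8.75
Raw index = 8.75 * 0.96 = 8.4
Handicap index = round(8.4, 1) = 8.4

8.4


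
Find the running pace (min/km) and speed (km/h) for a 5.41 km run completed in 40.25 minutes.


Pace = time / distance = 40.25 min / 5.41 km = 7.4399 min/km
Speed = distance / time_in_hours = 5.41 / 0.6708 hr
Speed = 8.0646 km/h

7.4399 min/km, 8.0646 km/h


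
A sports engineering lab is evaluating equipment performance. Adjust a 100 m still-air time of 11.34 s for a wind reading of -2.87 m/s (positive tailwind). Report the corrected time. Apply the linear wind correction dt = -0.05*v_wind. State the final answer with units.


dt = -0.05 * v_wind = -0.05 * -2.87 = 0.1435 s
t_corrected = t_still + dt = 11.34 + (0.1435)
t_corrected = 11.4835 s

11.4835 s


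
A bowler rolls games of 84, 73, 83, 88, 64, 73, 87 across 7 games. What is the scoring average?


Average = sum / n
Sum = 552
Average = 552 / 7 = 78.8571

78.8571


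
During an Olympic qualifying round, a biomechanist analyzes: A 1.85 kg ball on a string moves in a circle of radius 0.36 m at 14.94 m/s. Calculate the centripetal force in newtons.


Fc = m * v^2 / r
v^2 = 14.94^2 = 223.2036
Fc = 1.85 * 223.2036 / 0.36
Fc = 412.9267 / 0.36 = 1147.0185 N

1147.0185 N


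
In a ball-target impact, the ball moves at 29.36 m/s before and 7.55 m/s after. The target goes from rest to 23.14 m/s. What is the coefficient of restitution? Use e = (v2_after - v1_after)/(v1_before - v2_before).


e = (v2_after - v1_after) / (v1_before - v2_before)
Numerator = 23.14 - 7.55 = 15.59
Denominator = 29.36 - 0 = 29.36
e = 15.59 / 29.36 = 0.531

0.531


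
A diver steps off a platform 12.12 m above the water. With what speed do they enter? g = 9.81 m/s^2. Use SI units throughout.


v = sqrt(2 * g * h)
v = sqrt(2 * 9.81 * 12.12)
v = sqrt(237.7944) = 15.4206 m/s

15.4206 m/s


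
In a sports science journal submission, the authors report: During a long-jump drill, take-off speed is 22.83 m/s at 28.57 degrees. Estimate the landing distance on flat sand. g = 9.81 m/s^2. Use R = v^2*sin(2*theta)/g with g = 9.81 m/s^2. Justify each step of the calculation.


R = v^2 * sin(2*theta) / g
Convert angle to radians: theta = 28.57 deg = 0.4986 rad
sin(2*theta) = sin(0.9973) = 0.84
R = 22.83^2 * 0.84 / 9.81
R = 521.2089 * 0.84 / 9.81 = 44.6294 m

44.6294 m


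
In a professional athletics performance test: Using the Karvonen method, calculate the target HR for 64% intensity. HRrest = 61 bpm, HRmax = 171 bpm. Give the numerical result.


Target = HRrest + pct*(HRmax - HRrest)
Heart rate reserve = HRmax - HRrest = 171 - 61 = 110 bpm
Fraction = 64% = 0.64
Target = 61 + 0.64 * 110
Target = 61 + 70.4 = 131.4 bpm

131.4 bpm


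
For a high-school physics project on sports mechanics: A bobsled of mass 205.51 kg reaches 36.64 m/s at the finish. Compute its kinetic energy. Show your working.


KE = 0.5 * m * v^2
KE = 0.5 * 205.51 * 36.64^2
KE = 0.5 * 205.51 * 1342.4896 = 137947.5188 J

137947.5188 J


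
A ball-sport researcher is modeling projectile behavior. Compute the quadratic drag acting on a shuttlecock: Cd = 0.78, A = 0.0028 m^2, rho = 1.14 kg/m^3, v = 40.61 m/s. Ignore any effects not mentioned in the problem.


Fd = 0.5 * Cd * rho * A * v^2
Fd = 0.5 * 0.78 * 1.14 * 0.0028 * 40.61^2
v^2 = 1649.1721
Fd = 0.5 * 0.78 * 1.14 * 0.0028 * 1649.1721 = 2.053 N

2.053 N


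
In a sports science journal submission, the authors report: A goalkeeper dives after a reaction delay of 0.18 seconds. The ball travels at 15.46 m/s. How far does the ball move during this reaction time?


d = v * t
d = 15.46 * 0.18
d = 2.7828 m

2.7828 m


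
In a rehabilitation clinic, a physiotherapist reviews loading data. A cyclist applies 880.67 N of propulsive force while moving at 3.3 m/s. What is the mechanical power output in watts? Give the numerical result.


P = F * v
P = 880.67 * 3.3
P = 2906.211 W

2906.211 W


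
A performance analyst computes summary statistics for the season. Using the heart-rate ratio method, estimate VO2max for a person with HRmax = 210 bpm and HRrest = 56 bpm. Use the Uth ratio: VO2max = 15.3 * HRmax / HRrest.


VO2max = 15.3 * HRmax / HRrest
VO2max = 15.3 * 210 / 56
VO2max = 3213 / 56 = 57.375 mL/kg/min

57.375 mL/kg/min


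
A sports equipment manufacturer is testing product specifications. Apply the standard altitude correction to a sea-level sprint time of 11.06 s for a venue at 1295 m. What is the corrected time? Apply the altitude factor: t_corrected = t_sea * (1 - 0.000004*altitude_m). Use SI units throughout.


Correction factor = 1 - 0.000004 * 1295 = 0.99482
t_corrected = t_sea * factor = 11.06 * 0.99482
t_corrected = 11.0027 s

11.0027 s


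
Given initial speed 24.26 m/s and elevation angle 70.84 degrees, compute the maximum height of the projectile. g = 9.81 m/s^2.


H = (v*sin(theta))^2 / (2*g)
vy = v*sin(theta) = 24.26 * sin(70.84 deg) = 22.9161 m/s
H = vy^2 / (2*g) = 525.1492 / (2*9.81)
H = 525.1492 / 19.62 = 26.766 m

26.766 m


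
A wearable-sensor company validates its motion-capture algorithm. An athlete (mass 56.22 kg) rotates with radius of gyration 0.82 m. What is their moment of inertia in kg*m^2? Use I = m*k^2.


I = m * k^2
I = 56.22 * 0.82^2
I = 56.22 * 0.6724 = 37.8023 kg*m^2

37.8023 kg*m^2


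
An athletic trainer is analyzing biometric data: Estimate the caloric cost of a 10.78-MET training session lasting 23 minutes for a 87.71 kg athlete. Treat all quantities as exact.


kcal = MET * mass * time_hr
Convert time: 23 min = 0.3833 hr
kcal = 10.78 * 87.71 * 0.3833
kcal = 362.447 kcal

362.447 kcal


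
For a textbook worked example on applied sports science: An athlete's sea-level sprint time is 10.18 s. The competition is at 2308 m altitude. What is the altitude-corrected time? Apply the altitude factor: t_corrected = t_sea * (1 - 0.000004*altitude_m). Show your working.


Correction factor = 1 - 0.000004 * 2308 = 0.990768
t_corrected = t_sea * factor = 10.18 * 0.990768
t_corrected = 10.086 s

10.086 s


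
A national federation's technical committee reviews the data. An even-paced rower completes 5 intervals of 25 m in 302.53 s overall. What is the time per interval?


Split time = total_time / n_laps = 302.53 / 5
Split time = 60.506 s per lap

60.506 s


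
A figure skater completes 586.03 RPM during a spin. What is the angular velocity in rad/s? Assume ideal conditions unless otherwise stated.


omega = RPM * 2 * pi / 60
omega = 586.03 * 2 * 3.14159 / 60
omega = 3682.1351 / 60 = 61.3689 rad/s

61.3689 rad/s


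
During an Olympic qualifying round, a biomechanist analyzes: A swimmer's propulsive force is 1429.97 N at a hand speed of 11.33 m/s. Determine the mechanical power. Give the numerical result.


P = F * v
P = 1429.97 * 11.33
P = 16201.5601 W

16201.5601 W


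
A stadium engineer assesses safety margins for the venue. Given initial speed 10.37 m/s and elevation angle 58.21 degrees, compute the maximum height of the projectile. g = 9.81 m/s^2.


H = (v*sin(theta))^2 / (2*g)
vy = v*sin(theta) = 10.37 * sin(58.21 deg) = 8.8143 m/s
H = vy^2 / (2*g) = 77.6926 / (2*9.81)
H = 77.6926 / 19.62 = 3.9599 m

3.9599 m


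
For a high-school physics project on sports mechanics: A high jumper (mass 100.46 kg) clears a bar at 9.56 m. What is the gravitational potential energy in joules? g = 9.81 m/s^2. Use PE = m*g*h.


PE = m * g * h
PE = 100.46 * 9.81 * 9.56
PE = 985.5126 * 9.56 = 9421.5005 J

9421.5005 J


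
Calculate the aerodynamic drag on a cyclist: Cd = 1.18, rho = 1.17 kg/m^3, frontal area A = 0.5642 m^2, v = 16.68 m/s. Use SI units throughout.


Fd = 0.5 * Cd * rho * A * v^2
Fd = 0.5 * 1.18 * 1.17 * 0.5642 * 16.68^2
v^2 = 278.2224
Fd = 0.5 * 1.18 * 1.17 * 0.5642 * 278.2224 = 108.3585 N

108.3585 N


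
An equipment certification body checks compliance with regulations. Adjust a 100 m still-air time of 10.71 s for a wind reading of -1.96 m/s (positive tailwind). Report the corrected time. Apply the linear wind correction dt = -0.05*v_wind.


dt = -0.05 * v_wind = -0.05 * -1.96 = 0.098 s
t_corrected = t_still + dt = 10.71 + (0.098)
t_corrected = 10.808 s

10.808 s


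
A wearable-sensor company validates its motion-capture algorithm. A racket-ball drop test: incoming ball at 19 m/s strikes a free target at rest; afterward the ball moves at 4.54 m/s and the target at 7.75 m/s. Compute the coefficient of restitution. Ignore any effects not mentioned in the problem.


e = (v2_after - v1_after) / (v1_before - v2_before)
Numerator = 7.75 - 4.54 = 3.21
Denominator = 19 - 0 = 19
e = 3.21 / 19 = 0.1689

0.1689


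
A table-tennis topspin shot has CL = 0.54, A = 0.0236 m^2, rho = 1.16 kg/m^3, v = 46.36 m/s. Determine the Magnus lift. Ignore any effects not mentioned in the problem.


FM = 0.5 * CL * rho * A * v^2
FM = 0.5 * 0.54 * 1.16 * 0.0236 * 46.36^2
v^2 = 2149.2496
FM = 0.5 * 0.54 * 1.16 * 0.0236 * 2149.2496 = 15.8862 N

15.8862 N


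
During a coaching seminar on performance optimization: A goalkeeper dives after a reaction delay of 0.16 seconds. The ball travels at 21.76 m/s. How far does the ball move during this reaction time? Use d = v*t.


d = v * t
d = 21.76 * 0.16
d = 3.4816 m

3.4816 m


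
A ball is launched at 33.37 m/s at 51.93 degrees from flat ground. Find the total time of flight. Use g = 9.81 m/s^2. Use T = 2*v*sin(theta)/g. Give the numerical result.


T = 2*v*sin(theta)/g
sin(theta) = sin(51.93 deg) = 0.7873
T = 2*33.37*0.7873 / 9.81
T = 52.5416 / 9.81 = 5.3559 s

5.3559 s


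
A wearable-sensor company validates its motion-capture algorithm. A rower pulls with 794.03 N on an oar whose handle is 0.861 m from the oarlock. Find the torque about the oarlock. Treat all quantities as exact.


tau = F * d
tau = 794.03 * 0.861
tau = 683.6598 N*m

683.6598 N*m


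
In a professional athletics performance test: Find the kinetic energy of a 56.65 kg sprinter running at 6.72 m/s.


KE = 0.5 * m * v^2
KE = 0.5 * 56.65 * 6.72^2
KE = 0.5 * 56.65 * 45.1584 = 1279.1117 J

1279.1117 J


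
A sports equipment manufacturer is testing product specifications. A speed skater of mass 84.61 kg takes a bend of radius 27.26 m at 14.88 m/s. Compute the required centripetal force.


Fc = m * v^2 / r
v^2 = 14.88^2 = 221.4144
Fc = 84.61 * 221.4144 / 27.26
Fc = 18733.8724 / 27.26 = 687.2294 N

687.2294 N


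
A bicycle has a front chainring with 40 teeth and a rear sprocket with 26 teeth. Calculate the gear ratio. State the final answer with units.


GR = front_teeth / rear_teeth
GR = 40 / 26
GR = 1.5385

1.5385


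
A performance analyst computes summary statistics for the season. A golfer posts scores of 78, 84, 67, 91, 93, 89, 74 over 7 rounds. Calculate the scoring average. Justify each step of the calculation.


Average = sum / n
Sum = 576
Average = 576 / 7 = 82.2857

82.2857


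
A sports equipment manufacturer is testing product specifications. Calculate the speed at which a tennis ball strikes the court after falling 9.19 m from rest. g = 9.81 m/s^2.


v = sqrt(2 * g * h)
v = sqrt(2 * 9.81 * 9.19)
v = sqrt(180.3078) = 13.4279 m/s

13.4279 m/s


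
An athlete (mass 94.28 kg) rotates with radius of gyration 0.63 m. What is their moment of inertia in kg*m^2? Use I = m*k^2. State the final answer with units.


I = m * k^2
I = 94.28 * 0.63^2
I = 94.28 * 0.3969 = 37.4197 kg*m^2

37.4197 kg*m^2


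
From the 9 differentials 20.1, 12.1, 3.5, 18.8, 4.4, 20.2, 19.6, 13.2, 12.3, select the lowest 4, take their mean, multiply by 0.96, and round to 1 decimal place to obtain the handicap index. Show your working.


All differentials: 20.1, 12.1, 3.5, 18.8, 4.4, 20.2, 19.6, 13.2, 12.3
Sorted: 3.5, 4.4, 12.1, 12.3, 13.2, 18.8, 19.6, 20.1, 20.2
Best 4: 3.5, 4.4, 12.1, 12.3
Average of best = 32.3 / 4 = 8.075
Raw index = 8.075 * 0.96 = 7.752
Handicap index = round(7.752, 1) = 7.8

7.8


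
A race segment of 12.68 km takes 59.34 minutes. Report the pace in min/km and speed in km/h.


Pace = time / distance = 59.34 min / 12.68 km = 4.6798 min/km
Speed = distance / time_in_hours = 12.68 / 0.989 hr
Speed = 12.821 km/h

4.6798 min/km, 12.821 km/h


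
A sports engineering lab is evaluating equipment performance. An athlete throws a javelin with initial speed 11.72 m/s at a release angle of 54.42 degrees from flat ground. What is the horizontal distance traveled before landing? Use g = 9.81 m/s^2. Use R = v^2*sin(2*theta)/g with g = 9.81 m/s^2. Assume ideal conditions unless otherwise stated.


R = v^2 * sin(2*theta) / g
Convert angle to radians: theta = 54.42 deg = 0.9498 rad
sin(2*theta) = sin(1.8996) = 0.9464
R = 11.72^2 * 0.9464 / 9.81
R = 137.3584 * 0.9464 / 9.81 = 13.2517 m

13.2517 m


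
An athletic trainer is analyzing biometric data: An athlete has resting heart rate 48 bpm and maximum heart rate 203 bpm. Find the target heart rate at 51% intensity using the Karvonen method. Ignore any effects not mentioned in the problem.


Target = HRrest + pct*(HRmax - HRrest)
Heart rate reserve = HRmax - HRrest = 203 - 48 = 155 bpm
Fraction = 51% = 0.51
Target = 48 + 0.51 * 155
Target = 48 + 79.05 = 127.05 bpm

127.05 bpm


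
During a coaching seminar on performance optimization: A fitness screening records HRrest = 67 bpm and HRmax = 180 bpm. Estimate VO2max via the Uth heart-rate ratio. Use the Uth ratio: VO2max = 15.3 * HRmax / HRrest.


VO2max = 15.3 * HRmax / HRrest
VO2max = 15.3 * 180 / 67
VO2max = 2754 / 67 = 41.1045 mL/kg/min

41.1045 mL/kg/min


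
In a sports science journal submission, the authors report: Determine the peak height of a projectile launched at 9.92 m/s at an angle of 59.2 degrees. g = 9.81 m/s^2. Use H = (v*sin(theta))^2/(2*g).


H = (v*sin(theta))^2 / (2*g)
vy = v*sin(theta) = 9.92 * sin(59.2 deg) = 8.5209 m/s
H = vy^2 / (2*g) = 72.6054 / (2*9.81)
H = 72.6054 / 19.62 = 3.7006 m

3.7006 m


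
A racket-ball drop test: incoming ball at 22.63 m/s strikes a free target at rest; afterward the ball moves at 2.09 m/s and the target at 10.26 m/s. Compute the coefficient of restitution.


e = (v2_after - v1_after) / (v1_before - v2_before)
Numerator = 10.26 - 2.09 = 8.17
Denominator = 22.63 - 0 = 22.63
e = 8.17 / 22.63 = 0.361

0.361


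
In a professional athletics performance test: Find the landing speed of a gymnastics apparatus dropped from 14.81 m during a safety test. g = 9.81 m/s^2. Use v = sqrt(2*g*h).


v = sqrt(2 * g * h)
v = sqrt(2 * 9.81 * 14.81)
v = sqrt(290.5722) = 17.0462 m/s

17.0462 m/s


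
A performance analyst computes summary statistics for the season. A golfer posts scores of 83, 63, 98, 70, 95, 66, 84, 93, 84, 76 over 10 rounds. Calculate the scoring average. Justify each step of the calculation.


Average = sum / n
Sum = 812
Average = 812 / 10 = 81.2

81.2
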